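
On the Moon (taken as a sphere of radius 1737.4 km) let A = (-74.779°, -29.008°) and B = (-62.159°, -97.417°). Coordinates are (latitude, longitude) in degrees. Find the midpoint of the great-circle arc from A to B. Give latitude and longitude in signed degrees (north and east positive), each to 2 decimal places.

-71.63°, -74.00°

The central angle between A and B is δ = 0.4548 rad.
With f = 0.5, the slerp weights are sin((1−f)δ)/sin δ = 0.5132 and sin(fδ)/sin δ = 0.5132.
Weighted sum of the unit vectors: (0.5132)·(0.2296,-0.1273,-0.9649) + (0.5132)·(-0.0603,-0.4631,-0.8842) = (0.0869, -0.3030, -0.9490).
Converting back: φ = atan2(z, √(x²+y²)) = -71.63°, λ = atan2(y, x) = -74.00°.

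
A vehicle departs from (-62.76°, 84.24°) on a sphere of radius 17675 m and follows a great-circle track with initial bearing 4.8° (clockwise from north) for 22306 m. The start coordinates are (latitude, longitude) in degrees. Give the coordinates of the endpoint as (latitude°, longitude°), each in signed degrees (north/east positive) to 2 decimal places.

Angular distance δ = d/R = 22306/17675 = 1.26201 rad; initial bearing θ = 0.0838 rad.
sin φ₂ = sin φ₁ cos δ + cos φ₁ sin δ cos θ = (-0.8891)(0.3039) + (0.4577)(0.9527)(0.9965) = 0.1643, so φ₂ = 9.46°.
Δλ = atan2(sin θ sin δ cos φ₁, cos δ − sin φ₁ sin φ₂) = atan2(0.0365, 0.4500) = 4.636°.
λ₂ = 84.240° + 4.636° = 88.88°.

9.46°, 88.88°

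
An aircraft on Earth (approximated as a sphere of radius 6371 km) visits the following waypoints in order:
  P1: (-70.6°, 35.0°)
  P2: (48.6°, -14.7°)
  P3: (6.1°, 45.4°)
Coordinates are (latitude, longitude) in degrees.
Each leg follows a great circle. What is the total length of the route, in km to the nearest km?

21170 km

Leg P1→P2: central angle 2.1718 rad, distance 13836.4 km.
Leg P2→P3: central angle 1.1511 rad, distance 7333.5 km.
Total: 13836.4 + 7333.5 ≈ 21170 km.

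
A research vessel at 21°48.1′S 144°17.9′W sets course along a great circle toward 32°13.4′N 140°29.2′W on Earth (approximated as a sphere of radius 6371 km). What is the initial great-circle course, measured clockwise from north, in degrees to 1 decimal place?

4.0°

Δλ = 3.812° = 0.0665 rad.
y = sin Δλ · cos φ₂ = (0.0665)(0.8460) = 0.0562
x = cos φ₁ sin φ₂ − sin φ₁ cos φ₂ cos Δλ = (0.9285)(0.5332) − (-0.3714)(0.8460)(0.9978) = 0.8086
θ = atan2(y, x) = 3.98°, so the bearing is 4.0°.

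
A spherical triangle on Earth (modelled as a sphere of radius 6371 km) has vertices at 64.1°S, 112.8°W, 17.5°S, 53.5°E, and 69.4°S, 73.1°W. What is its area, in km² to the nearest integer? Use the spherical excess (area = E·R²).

7616791 km²

Side lengths (central angles): a = 1.4893, b = 0.2828, c = 1.7054 rad; semiperimeter s = 1.7388.
By l'Huilier's theorem, tan(E/4) = √[tan(s/2) tan((s−a)/2) tan((s−b)/2) tan((s−c)/2)], giving spherical excess E = 0.1877 rad.
Area = E·R² = 0.1877 × (6371)² ≈ 7616791 km².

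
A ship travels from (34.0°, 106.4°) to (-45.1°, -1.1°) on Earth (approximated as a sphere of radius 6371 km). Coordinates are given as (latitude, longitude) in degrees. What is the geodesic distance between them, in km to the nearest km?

13888 km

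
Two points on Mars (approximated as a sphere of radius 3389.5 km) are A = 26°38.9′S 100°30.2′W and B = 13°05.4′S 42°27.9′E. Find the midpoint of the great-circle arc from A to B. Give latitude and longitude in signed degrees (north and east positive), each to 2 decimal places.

The central angle between A and B is δ = 2.2061 rad.
With f = 0.5, the slerp weights are sin((1−f)δ)/sin δ = 1.1089 and sin(fδ)/sin δ = 1.1089.
Weighted sum of the unit vectors: (1.1089)·(-0.1629,-0.8788,-0.4485) + (1.1089)·(0.7185,0.6576,-0.2265) = (0.6161, -0.2453, -0.7485).
Converting back: φ = atan2(z, √(x²+y²)) = -48.46°, λ = atan2(y, x) = -21.71°.

-48.46°, -21.71°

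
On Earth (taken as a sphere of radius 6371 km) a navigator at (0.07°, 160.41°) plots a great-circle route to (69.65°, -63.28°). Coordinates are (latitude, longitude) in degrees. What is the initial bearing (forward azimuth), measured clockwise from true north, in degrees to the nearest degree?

Δλ = 136.310° = 2.3791 rad.
y = sin Δλ · cos φ₂ = (0.6908)(0.3478) = 0.2402
x = cos φ₁ sin φ₂ − sin φ₁ cos φ₂ cos Δλ = (1.0000)(0.9376) − (0.0012)(0.3478)(-0.7231) = 0.9379
θ = atan2(y, x) = 14.37°, so the bearing is 14°.

14°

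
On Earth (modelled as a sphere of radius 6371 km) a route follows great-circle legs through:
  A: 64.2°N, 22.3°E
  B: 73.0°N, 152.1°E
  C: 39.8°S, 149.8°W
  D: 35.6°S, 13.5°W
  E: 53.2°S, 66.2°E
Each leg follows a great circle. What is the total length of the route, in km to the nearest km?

34392 km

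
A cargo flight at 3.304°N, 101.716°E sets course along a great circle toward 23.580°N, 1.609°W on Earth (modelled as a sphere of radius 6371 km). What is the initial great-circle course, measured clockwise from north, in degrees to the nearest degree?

295°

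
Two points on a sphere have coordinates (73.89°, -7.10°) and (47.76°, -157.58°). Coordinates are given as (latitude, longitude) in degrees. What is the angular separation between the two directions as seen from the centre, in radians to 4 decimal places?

0.9897 rad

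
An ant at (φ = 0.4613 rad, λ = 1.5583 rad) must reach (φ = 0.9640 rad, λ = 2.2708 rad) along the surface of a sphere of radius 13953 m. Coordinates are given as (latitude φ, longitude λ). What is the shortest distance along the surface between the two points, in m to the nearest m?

Let φ₁ = 0.4613 rad, φ₂ = 0.9640 rad, and Δλ = 0.7125 rad.
cos c = sin φ₁ sin φ₂ + cos φ₁ cos φ₂ cos Δλ = (0.4451)(0.8215) + (0.8955)(0.5702)(0.7567) = 0.75206,
so c = arccos(0.75206) = 0.71961 rad.
Distance = R·c = 13953 × 0.7196 ≈ 10041 m.

10041 m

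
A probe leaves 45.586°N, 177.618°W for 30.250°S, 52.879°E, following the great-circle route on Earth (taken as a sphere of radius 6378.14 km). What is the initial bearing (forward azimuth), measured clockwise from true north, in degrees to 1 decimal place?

273.4°

With φ₁ = 0.7956, φ₂ = -0.5280, Δλ = -2.2603 rad, the forward-azimuth formula gives
θ = atan2( sin Δλ cos φ₂ , cos φ₁ sin φ₂ − sin φ₁ cos φ₂ cos Δλ ) = atan2(-0.6665, 0.0399) = -86.57°.
Adding 360° brings this into [0°, 360°): 273.4°.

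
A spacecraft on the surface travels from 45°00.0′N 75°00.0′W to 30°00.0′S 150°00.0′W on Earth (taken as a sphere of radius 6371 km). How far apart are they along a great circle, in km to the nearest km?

Let φ₁ = 0.7854 rad, φ₂ = -0.5236 rad, and Δλ = -1.3090 rad.
cos c = sin φ₁ sin φ₂ + cos φ₁ cos φ₂ cos Δλ = (0.7071)(-0.5000) + (0.7071)(0.8660)(0.2588) = -0.19506,
so c = arccos(-0.19506) = 1.76711 rad.
Distance = R·c = 6371 × 1.7671 ≈ 11258 km.

11258 km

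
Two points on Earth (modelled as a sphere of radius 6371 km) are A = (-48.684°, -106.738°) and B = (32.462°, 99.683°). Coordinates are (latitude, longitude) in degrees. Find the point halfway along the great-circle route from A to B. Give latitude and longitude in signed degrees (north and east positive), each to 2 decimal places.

-28.96°, 149.00°

The central angle between A and B is δ = 2.6952 rad.
With f = 0.5, the slerp weights are sin((1−f)δ)/sin δ = 2.2588 and sin(fδ)/sin δ = 2.2588.
Weighted sum of the unit vectors: (2.2588)·(-0.1901,-0.6322,-0.7511) + (2.2588)·(-0.1419,0.8317,0.5367) = (-0.7500, 0.4506, -0.4841).
Converting back: φ = atan2(z, √(x²+y²)) = -28.96°, λ = atan2(y, x) = 149.00°.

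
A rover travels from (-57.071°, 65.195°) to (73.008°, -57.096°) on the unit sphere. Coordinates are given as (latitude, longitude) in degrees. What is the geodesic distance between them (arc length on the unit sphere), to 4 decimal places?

2.6628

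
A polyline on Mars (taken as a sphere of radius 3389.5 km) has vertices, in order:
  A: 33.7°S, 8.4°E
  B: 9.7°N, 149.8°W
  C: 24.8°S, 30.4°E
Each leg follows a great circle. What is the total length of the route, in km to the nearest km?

Leg A→B: central angle 2.5962 rad, distance 8799.7 km.
Leg B→C: central angle 2.8780 rad, distance 9755.1 km.
Total: 8799.7 + 9755.1 ≈ 18555 km.

18555 km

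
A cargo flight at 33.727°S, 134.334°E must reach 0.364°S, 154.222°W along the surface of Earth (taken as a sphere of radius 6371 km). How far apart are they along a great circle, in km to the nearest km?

8278 km

In radians: φ₁ = -0.5886, φ₂ = -0.0064, Δλ = 71.444° = 1.2469 rad.
Haversine: a = sin²(Δφ/2) + cos φ₁ cos φ₂ sin²(Δλ/2) = 0.0824 + (0.8317)(1.0000)(0.3409) = 0.36590.
Central angle c = 2·arcsin(√a) = 1.29928 rad.
Distance = R·c = 6371 × 1.2993 ≈ 8278 km.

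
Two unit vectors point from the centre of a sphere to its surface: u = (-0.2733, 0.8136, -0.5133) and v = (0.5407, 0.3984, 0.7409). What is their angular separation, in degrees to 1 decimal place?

u·v = -0.2039; |u| = 1.0001, |v| = 1.0000.
cos θ = (u·v)/(|u||v|) = -0.2039, so θ = 101.8°.

101.8°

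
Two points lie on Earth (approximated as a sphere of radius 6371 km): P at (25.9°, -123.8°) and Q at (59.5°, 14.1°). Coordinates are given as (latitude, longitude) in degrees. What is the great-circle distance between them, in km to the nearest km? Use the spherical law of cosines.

With latitudes φ₁ = 25.900°, φ₂ = 59.500° and longitude difference Δλ = 137.900°:
cos c = sin φ₁ sin φ₂ + cos φ₁ cos φ₂ cos Δλ = (0.4368)(0.8616) + (0.8996)(0.5075)(-0.7420) = 0.03760,
so c = arccos(0.03760) = 1.53318 rad.
Distance = R·c = 6371 × 1.5332 ≈ 9768 km.

9768 km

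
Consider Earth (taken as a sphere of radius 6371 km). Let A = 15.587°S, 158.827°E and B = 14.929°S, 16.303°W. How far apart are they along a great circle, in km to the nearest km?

With latitudes φ₁ = -15.587°, φ₂ = -14.929° and longitude difference Δλ = -175.130°:
cos c = sin φ₁ sin φ₂ + cos φ₁ cos φ₂ cos Δλ = (-0.2687)(-0.2576) + (0.9632)(0.9662)(-0.9964) = -0.85813,
so c = arccos(-0.85813) = 2.60241 rad.
Distance = R·c = 6371 × 2.6024 ≈ 16580 km.

16580 km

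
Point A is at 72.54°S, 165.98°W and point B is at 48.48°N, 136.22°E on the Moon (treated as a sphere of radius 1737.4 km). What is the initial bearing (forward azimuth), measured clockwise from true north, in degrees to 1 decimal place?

315.0°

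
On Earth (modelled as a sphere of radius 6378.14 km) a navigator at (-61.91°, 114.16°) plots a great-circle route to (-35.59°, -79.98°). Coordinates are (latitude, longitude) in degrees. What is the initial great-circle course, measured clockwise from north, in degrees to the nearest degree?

With φ₁ = -1.0805, φ₂ = -0.6212, Δλ = 2.8948 rad, the forward-azimuth formula gives
θ = atan2( sin Δλ cos φ₂ , cos φ₁ sin φ₂ − sin φ₁ cos φ₂ cos Δλ ) = atan2(0.1987, -0.9697) = 168.42°.
So the initial bearing is 168°.

168°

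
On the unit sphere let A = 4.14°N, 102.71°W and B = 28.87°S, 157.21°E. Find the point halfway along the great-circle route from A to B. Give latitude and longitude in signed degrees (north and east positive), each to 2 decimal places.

-18.79°, -148.32°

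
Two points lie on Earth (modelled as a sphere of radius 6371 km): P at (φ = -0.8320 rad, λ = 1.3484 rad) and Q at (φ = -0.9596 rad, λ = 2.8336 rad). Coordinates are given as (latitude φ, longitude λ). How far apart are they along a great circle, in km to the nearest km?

With latitudes φ₁ = -47.670°, φ₂ = -54.981° and longitude difference Δλ = 85.096°:
Haversine: a = sin²(Δφ/2) + cos φ₁ cos φ₂ sin²(Δλ/2) = 0.0041 + (0.6734)(0.5738)(0.4573) = 0.18076.
Central angle c = 2·arcsin(√a) = 0.87828 rad.
Distance = R·c = 6371 × 0.8783 ≈ 5596 km.

5596 km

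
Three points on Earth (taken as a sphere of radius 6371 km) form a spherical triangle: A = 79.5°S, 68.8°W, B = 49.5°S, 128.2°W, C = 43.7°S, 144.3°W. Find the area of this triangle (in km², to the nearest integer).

2353805 km²

Side lengths (central angles): a = 0.2174, b = 0.7780, c = 0.6302 rad; semiperimeter s = 0.8128.
By l'Huilier's theorem, tan(E/4) = √[tan(s/2) tan((s−a)/2) tan((s−b)/2) tan((s−c)/2)], giving spherical excess E = 0.0580 rad.
Area = E·R² = 0.0580 × (6371)² ≈ 2353805 km².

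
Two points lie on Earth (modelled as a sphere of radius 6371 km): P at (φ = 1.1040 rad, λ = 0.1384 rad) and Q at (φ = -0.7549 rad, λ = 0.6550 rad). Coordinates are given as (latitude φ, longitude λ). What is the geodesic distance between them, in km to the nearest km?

12129 km

In radians: φ₁ = 1.1040, φ₂ = -0.7549, Δλ = 29.599° = 0.5166 rad.
cos c = sin φ₁ sin φ₂ + cos φ₁ cos φ₂ cos Δλ = (0.8930)(-0.6852) + (0.4500)(0.7283)(0.8695) = -0.32691,
so c = arccos(-0.32691) = 1.90383 rad.
Distance = R·c = 6371 × 1.9038 ≈ 12129 km.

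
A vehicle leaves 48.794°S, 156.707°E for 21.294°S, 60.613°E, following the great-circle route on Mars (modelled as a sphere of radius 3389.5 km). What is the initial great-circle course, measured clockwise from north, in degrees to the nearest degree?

251°

With φ₁ = -0.8516, φ₂ = -0.3717, Δλ = -1.6772 rad, the forward-azimuth formula gives
θ = atan2( sin Δλ cos φ₂ , cos φ₁ sin φ₂ − sin φ₁ cos φ₂ cos Δλ ) = atan2(-0.9265, -0.3137) = -108.70°.
Adding 360° brings this into [0°, 360°): 251°.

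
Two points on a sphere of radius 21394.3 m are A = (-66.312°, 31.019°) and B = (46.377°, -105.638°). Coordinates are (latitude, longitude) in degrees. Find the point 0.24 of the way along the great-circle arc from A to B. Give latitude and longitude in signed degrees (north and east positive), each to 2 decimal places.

-55.12°, -44.31°

Central angle δ = 2.6149 rad. Interpolating on the sphere with fraction f = 0.24:
P = [sin((1−f)δ)·A + sin(fδ)·B] / sin δ = 1.8193·A + 1.1682·B in Cartesian coordinates,
giving P = (0.4091, -0.3994, -0.8204), i.e. latitude -55.12°, longitude -44.31°.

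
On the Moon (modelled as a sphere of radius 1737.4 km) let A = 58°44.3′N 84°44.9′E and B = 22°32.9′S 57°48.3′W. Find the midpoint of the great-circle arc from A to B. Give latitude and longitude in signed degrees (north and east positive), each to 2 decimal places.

The central angle between A and B is δ = 2.3579 rad.
With f = 0.5, the slerp weights are sin((1−f)δ)/sin δ = 1.3092 and sin(fδ)/sin δ = 1.3092.
Weighted sum of the unit vectors: (1.3092)·(0.0475,0.5168,0.8548) + (1.3092)·(0.4921,-0.7816,-0.3835) = (0.7064, -0.3467, 0.6171).
Converting back: φ = atan2(z, √(x²+y²)) = 38.10°, λ = atan2(y, x) = -26.14°.

38.10°, -26.14°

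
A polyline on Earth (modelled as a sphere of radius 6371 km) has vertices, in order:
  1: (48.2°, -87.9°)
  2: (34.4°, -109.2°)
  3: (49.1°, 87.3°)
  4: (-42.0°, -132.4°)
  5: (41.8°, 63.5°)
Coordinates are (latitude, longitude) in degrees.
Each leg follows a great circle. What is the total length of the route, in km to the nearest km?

48488 km

Leg 1→2: central angle 0.3666 rad, distance 2335.3 km.
Leg 2→3: central angle 1.6619 rad, distance 10587.8 km.
Leg 3→4: central angle 2.6469 rad, distance 16863.6 km.
Leg 4→5: central angle 2.9353 rad, distance 18700.8 km.
Total: 2335.3 + 10587.8 + 16863.6 + 18700.8 ≈ 48488 km.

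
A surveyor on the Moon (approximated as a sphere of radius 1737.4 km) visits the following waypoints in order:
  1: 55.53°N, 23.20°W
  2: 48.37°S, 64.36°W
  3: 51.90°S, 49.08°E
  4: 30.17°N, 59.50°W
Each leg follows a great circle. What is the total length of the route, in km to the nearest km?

Leg 1→2: central angle 1.9104 rad, distance 3319.2 km.
Leg 2→3: central angle 1.1317 rad, distance 1966.2 km.
Leg 3→4: central angle 2.1718 rad, distance 3773.3 km.
Total: 3319.2 + 1966.2 + 3773.3 ≈ 9059 km.

9059 km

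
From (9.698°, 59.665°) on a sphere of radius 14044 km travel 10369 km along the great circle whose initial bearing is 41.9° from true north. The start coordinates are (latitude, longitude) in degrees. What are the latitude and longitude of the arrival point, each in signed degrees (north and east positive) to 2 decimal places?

38.20°, 94.55°

Angular distance δ = d/R = 10369/14044 = 0.73832 rad; initial bearing θ = 0.7313 rad.
sin φ₂ = sin φ₁ cos δ + cos φ₁ sin δ cos θ = (0.1685)(0.7396) + (0.9857)(0.6730)(0.7443) = 0.6184, so φ₂ = 38.20°.
Δλ = atan2(sin θ sin δ cos φ₁, cos δ − sin φ₁ sin φ₂) = atan2(0.4431, 0.6354) = 34.887°.
λ₂ = 59.665° + 34.887° = 94.55°.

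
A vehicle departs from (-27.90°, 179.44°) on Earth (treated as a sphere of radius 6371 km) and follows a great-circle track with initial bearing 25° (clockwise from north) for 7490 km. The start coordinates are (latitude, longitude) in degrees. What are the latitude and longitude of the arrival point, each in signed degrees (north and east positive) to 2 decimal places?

33.99°, -152.50°

Angular distance δ = d/R = 7490/6371 = 1.17564 rad; initial bearing θ = 0.4363 rad.
sin φ₂ = sin φ₁ cos δ + cos φ₁ sin δ cos θ = (-0.4679)(0.3850) + (0.8838)(0.9229)(0.9063) = 0.5591, so φ₂ = 33.99°.
Δλ = atan2(sin θ sin δ cos φ₁, cos δ − sin φ₁ sin φ₂) = atan2(0.3447, 0.6466) = 28.064°.
λ₂ = 179.440° + 28.064° = 207.50° → -152.50° after wrapping to (−180°, 180°].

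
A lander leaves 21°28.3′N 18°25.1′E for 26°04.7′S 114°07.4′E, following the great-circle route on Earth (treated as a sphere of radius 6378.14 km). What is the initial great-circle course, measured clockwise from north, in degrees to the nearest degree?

Δλ = 95.705° = 1.6704 rad.
y = sin Δλ · cos φ₂ = (0.9950)(0.8982) = 0.8937
x = cos φ₁ sin φ₂ − sin φ₁ cos φ₂ cos Δλ = (0.9306)(-0.4396) − (0.3660)(0.8982)(-0.0994) = -0.3764
θ = atan2(y, x) = 112.84°, so the bearing is 113°.

113°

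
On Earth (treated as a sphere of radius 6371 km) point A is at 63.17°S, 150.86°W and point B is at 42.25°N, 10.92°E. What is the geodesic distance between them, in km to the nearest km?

Let φ₁ = -1.1025 rad, φ₂ = 0.7374 rad, and Δλ = 2.8236 rad.
Haversine: a = sin²(Δφ/2) + cos φ₁ cos φ₂ sin²(Δλ/2) = 0.6329 + (0.4513)(0.7402)(0.9749) = 0.95866.
Central angle c = 2·arcsin(√a) = 2.73212 rad.
Distance = R·c = 6371 × 2.7321 ≈ 17406 km.

17406 km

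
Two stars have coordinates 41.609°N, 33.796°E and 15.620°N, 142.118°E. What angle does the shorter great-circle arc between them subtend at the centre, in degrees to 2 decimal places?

92.73°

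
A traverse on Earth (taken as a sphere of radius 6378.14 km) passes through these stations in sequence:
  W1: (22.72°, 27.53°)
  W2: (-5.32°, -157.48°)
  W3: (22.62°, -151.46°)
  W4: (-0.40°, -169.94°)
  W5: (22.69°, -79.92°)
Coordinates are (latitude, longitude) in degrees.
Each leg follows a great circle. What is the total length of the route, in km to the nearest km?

Leg W1→W2: central angle 2.8264 rad, distance 18027.1 km.
Leg W2→W3: central angle 0.4984 rad, distance 3178.6 km.
Leg W3→W4: central angle 0.5099 rad, distance 3252.5 km.
Leg W4→W5: central angle 1.5738 rad, distance 10038.0 km.
Total: 18027.1 + 3178.6 + 3252.5 + 10038.0 ≈ 34496 km.

34496 km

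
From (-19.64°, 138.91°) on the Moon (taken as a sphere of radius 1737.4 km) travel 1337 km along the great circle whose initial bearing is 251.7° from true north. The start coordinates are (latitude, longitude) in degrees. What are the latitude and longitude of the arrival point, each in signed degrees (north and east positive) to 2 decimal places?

-26.56°, 91.30°

Angular distance δ = d/R = 1337/1737.4 = 0.76954 rad; initial bearing θ = 4.3930 rad.
sin φ₂ = sin φ₁ cos δ + cos φ₁ sin δ cos θ = (-0.3361)(0.7182) + (0.9418)(0.6958)(-0.3140) = -0.4472, so φ₂ = -26.56°.
Δλ = atan2(sin θ sin δ cos φ₁, cos δ − sin φ₁ sin φ₂) = atan2(-0.6222, 0.5679) = -47.610°.
λ₂ = 138.910° − 47.610° = 91.30°.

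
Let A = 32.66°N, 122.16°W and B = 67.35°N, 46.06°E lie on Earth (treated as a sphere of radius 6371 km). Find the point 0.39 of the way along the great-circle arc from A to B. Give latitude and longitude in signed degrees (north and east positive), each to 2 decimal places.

63.52°, -116.86°

Central angle δ = 1.3892 rad. Interpolating on the sphere with fraction f = 0.39:
P = [sin((1−f)δ)·A + sin(fδ)·B] / sin δ = 0.7621·A + 0.5243·B in Cartesian coordinates,
giving P = (-0.2014, -0.3978, 0.8951), i.e. latitude 63.52°, longitude -116.86°.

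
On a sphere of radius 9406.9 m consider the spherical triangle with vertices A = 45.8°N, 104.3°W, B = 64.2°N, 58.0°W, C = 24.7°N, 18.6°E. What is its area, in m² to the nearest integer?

Side lengths (central angles): a = 1.0839, b = 1.6153, c = 0.5451 rad; semiperimeter s = 1.6222.
By l'Huilier's theorem, tan(E/4) = √[tan(s/2) tan((s−a)/2) tan((s−b)/2) tan((s−c)/2)], giving spherical excess E = 0.0977 rad.
Area = E·R² = 0.0977 × (9406.9)² ≈ 8643330 m².

8643330 m²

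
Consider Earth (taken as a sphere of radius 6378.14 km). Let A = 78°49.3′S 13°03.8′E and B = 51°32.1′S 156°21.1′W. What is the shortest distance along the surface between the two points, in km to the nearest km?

5509 km

Let φ₁ = -1.3757 rad, φ₂ = -0.8995 rad, and Δλ = -2.9568 rad.
cos c = sin φ₁ sin φ₂ + cos φ₁ cos φ₂ cos Δλ = (-0.9810)(-0.7830) + (0.1939)(0.6220)(-0.9830) = 0.64960,
so c = arccos(0.64960) = 0.86374 rad.
Distance = R·c = 6378.14 × 0.8637 ≈ 5509 km.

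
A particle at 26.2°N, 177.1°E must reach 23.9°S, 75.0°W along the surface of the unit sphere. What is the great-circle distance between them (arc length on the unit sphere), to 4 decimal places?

2.0164

Let φ₁ = 0.4573 rad, φ₂ = -0.4171 rad, and Δλ = 1.8832 rad.
cos c = sin φ₁ sin φ₂ + cos φ₁ cos φ₂ cos Δλ = (0.4415)(-0.4051) + (0.8973)(0.9143)(-0.3074) = -0.43100,
so c = arccos(-0.43100) = 2.01640 rad.
On the unit sphere the arc length equals the central angle: 2.0164.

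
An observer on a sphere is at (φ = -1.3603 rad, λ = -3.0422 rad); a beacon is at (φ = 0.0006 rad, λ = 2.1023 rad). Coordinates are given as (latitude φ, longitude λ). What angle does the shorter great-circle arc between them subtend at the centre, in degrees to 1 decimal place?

85.0°

Let φ₁ = -1.3603 rad, φ₂ = 0.0006 rad, and Δλ = -1.1387 rad.
cos c = sin φ₁ sin φ₂ + cos φ₁ cos φ₂ cos Δλ = (-0.9779)(0.0006) + (0.2089)(1.0000)(0.4188) = 0.08692,
so c = arccos(0.08692) = 1.48377 rad.
So the angular separation is 85.0°.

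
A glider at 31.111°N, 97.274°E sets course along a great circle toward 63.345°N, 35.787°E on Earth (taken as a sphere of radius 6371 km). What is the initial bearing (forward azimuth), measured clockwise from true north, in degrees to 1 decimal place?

328.9°

Δλ = -61.487° = -1.0732 rad.
y = sin Δλ · cos φ₂ = (-0.8787)(0.4486) = -0.3942
x = cos φ₁ sin φ₂ − sin φ₁ cos φ₂ cos Δλ = (0.8562)(0.8937) − (0.5167)(0.4486)(0.4774) = 0.6545
θ = atan2(y, x) = -31.06°; adding 360° gives 328.9°.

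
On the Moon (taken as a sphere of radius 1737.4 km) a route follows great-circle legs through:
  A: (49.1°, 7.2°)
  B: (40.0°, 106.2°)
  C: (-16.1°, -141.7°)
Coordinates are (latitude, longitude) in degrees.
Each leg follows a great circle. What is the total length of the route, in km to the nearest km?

Leg A→B: central angle 1.1512 rad, distance 2000.1 km.
Leg B→C: central angle 2.0433 rad, distance 3550.1 km.
Total: 2000.1 + 3550.1 ≈ 5550 km.

5550 km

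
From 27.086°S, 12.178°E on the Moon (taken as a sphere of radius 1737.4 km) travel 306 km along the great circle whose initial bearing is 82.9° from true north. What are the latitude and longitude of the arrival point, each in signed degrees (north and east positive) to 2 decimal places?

Angular distance δ = d/R = 306/1737.4 = 0.17613 rad; initial bearing θ = 1.4469 rad.
sin φ₂ = sin φ₁ cos δ + cos φ₁ sin δ cos θ = (-0.4553)(0.9845) + (0.8903)(0.1752)(0.1236) = -0.4290, so φ₂ = -25.40°.
Δλ = atan2(sin θ sin δ cos φ₁, cos δ − sin φ₁ sin φ₂) = atan2(0.1548, 0.7892) = 11.098°.
λ₂ = 12.178° + 11.098° = 23.28°.

-25.40°, 23.28°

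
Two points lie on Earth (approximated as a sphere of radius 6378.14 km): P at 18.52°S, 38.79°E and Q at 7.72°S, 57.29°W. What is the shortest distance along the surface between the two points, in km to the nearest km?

10382 km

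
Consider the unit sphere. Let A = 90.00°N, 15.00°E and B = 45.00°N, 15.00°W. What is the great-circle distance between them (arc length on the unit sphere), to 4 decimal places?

0.7854

In radians: φ₁ = 1.5708, φ₂ = 0.7854, Δλ = -30.000° = -0.5236 rad.
cos c = sin φ₁ sin φ₂ + cos φ₁ cos φ₂ cos Δλ = (1.0000)(0.7071) + (0.0000)(0.7071)(0.8660) = 0.70711,
so c = arccos(0.70711) = 0.78540 rad.
On the unit sphere the arc length equals the central angle: 0.7854.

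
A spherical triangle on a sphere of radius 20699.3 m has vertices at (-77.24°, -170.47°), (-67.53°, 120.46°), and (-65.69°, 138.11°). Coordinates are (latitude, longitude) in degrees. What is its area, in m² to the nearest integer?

8938059 m²

Side lengths (central angles): a = 0.1260, b = 0.3316, c = 0.3725 rad; semiperimeter s = 0.4150.
By l'Huilier's theorem, tan(E/4) = √[tan(s/2) tan((s−a)/2) tan((s−b)/2) tan((s−c)/2)], giving spherical excess E = 0.0209 rad.
Area = E·R² = 0.0209 × (20699.3)² ≈ 8938059 m².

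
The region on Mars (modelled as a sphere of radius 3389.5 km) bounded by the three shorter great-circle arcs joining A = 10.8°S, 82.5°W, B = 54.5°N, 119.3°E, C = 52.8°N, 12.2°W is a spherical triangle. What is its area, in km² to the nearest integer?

Side lengths (central angles): a = 1.1419, b = 1.5198, c = 2.3215 rad; semiperimeter s = 2.4917.
By l'Huilier's theorem, tan(E/4) = √[tan(s/2) tan((s−a)/2) tan((s−b)/2) tan((s−c)/2)], giving spherical excess E = 1.2643 rad.
Area = E·R² = 1.2643 × (3389.5)² ≈ 14525350 km².

14525350 km²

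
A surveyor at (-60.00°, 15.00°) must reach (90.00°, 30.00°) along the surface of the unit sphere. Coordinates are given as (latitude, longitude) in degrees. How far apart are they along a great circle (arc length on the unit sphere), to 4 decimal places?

2.6180

Let φ₁ = -1.0472 rad, φ₂ = 1.5708 rad, and Δλ = 0.2618 rad.
Haversine: a = sin²(Δφ/2) + cos φ₁ cos φ₂ sin²(Δλ/2) = 0.9330 + (0.5000)(0.0000)(0.0170) = 0.93301.
Central angle c = 2·arcsin(√a) = 2.61799 rad.
On the unit sphere the arc length equals the central angle: 2.6180.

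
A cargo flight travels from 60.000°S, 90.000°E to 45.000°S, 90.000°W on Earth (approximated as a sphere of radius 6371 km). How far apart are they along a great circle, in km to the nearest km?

8340 km

In radians: φ₁ = -1.0472, φ₂ = -0.7854, Δλ = -180.000° = -3.1416 rad.
cos c = sin φ₁ sin φ₂ + cos φ₁ cos φ₂ cos Δλ = (-0.8660)(-0.7071) + (0.5000)(0.7071)(-1.0000) = 0.25882,
so c = arccos(0.25882) = 1.30900 rad.
Distance = R·c = 6371 × 1.3090 ≈ 8340 km.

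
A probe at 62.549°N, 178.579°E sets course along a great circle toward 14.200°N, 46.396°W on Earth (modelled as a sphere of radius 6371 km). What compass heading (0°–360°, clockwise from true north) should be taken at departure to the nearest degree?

44°

Δλ = 135.025° = 2.3566 rad.
y = sin Δλ · cos φ₂ = (0.7068)(0.9694) = 0.6852
x = cos φ₁ sin φ₂ − sin φ₁ cos φ₂ cos Δλ = (0.4610)(0.2453) − (0.8874)(0.9694)(-0.7074) = 0.7217
θ = atan2(y, x) = 43.52°, so the bearing is 44°.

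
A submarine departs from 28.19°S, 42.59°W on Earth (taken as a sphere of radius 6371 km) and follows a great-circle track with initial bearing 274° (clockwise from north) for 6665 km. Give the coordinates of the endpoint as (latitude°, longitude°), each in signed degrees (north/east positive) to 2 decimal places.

Angular distance δ = d/R = 6665/6371 = 1.04615 rad; initial bearing θ = 4.7822 rad.
sin φ₂ = sin φ₁ cos δ + cos φ₁ sin δ cos θ = (-0.4724)(0.5009) + (0.8814)(0.8655)(0.0698) = -0.1834, so φ₂ = -10.57°.
Δλ = atan2(sin θ sin δ cos φ₁, cos δ − sin φ₁ sin φ₂) = atan2(-0.7610, 0.4143) = -61.437°.
λ₂ = -42.590° − 61.437° = -104.03°.

-10.57°, -104.03°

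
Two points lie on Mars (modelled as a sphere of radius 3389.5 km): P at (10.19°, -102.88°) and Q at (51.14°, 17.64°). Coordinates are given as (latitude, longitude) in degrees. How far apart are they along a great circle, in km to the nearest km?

With latitudes φ₁ = 10.190°, φ₂ = 51.140° and longitude difference Δλ = 120.520°:
cos c = sin φ₁ sin φ₂ + cos φ₁ cos φ₂ cos Δλ = (0.1769)(0.7787) + (0.9842)(0.6274)(-0.5078) = -0.17584,
so c = arccos(-0.17584) = 1.74756 rad.
Distance = R·c = 3389.5 × 1.7476 ≈ 5923 km.

5923 km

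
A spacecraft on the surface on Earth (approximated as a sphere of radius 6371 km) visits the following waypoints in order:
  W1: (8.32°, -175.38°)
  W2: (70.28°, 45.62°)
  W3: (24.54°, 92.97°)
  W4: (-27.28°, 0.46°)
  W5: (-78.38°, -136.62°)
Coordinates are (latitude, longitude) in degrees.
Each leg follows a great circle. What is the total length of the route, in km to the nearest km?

Leg W1→W2: central angle 1.6868 rad, distance 10746.7 km.
Leg W2→W3: central angle 0.9286 rad, distance 5916.3 km.
Leg W3→W4: central angle 1.7985 rad, distance 11458.4 km.
Leg W4→W5: central angle 1.2473 rad, distance 7946.8 km.
Total: 10746.7 + 5916.3 + 11458.4 + 7946.8 ≈ 36068 km.

36068 km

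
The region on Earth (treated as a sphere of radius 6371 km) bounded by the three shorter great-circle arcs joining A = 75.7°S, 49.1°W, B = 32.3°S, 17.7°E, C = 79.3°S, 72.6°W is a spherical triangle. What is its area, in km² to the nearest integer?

1204092 km²

Side lengths (central angles): a = 1.0190, b = 0.1075, c = 0.9272 rad; semiperimeter s = 1.0269.
By l'Huilier's theorem, tan(E/4) = √[tan(s/2) tan((s−a)/2) tan((s−b)/2) tan((s−c)/2)], giving spherical excess E = 0.0297 rad.
Area = E·R² = 0.0297 × (6371)² ≈ 1204092 km².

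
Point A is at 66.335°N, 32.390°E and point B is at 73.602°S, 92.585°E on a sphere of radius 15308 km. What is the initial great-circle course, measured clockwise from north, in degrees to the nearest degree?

155°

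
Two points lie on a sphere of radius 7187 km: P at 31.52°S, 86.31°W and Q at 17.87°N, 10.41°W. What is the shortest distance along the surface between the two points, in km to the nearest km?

11022 km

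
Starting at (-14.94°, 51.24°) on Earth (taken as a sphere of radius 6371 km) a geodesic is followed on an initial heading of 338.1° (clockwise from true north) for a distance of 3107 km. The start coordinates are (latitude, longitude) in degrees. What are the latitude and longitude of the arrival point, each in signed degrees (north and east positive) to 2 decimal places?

Angular distance δ = d/R = 3107/6371 = 0.48768 rad; initial bearing θ = 5.9010 rad.
sin φ₂ = sin φ₁ cos δ + cos φ₁ sin δ cos θ = (-0.2578)(0.8834) + (0.9662)(0.4686)(0.9278) = 0.1923, so φ₂ = 11.09°.
Δλ = atan2(sin θ sin δ cos φ₁, cos δ − sin φ₁ sin φ₂) = atan2(-0.1689, 0.9330) = -10.259°.
λ₂ = 51.240° − 10.259° = 40.98°.

11.09°, 40.98°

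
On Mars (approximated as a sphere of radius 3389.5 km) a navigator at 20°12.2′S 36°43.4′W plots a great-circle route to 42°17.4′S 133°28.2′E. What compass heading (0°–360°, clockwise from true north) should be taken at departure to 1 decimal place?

171.9°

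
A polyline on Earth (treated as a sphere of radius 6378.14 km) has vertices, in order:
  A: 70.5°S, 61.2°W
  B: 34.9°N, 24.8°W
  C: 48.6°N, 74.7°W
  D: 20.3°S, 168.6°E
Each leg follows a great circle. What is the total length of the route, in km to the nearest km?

Leg A→B: central angle 1.8954 rad, distance 12089.4 km.
Leg B→C: central angle 0.6785 rad, distance 4327.4 km.
Leg C→D: central angle 2.1400 rad, distance 13648.9 km.
Total: 12089.4 + 4327.4 + 13648.9 ≈ 30066 km.

30066 km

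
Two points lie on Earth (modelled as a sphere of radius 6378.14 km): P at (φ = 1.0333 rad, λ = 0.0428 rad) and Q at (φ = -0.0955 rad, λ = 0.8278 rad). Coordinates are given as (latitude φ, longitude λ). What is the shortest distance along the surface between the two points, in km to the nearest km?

In radians: φ₁ = 1.0333, φ₂ = -0.0955, Δλ = 44.977° = 0.7850 rad.
cos c = sin φ₁ sin φ₂ + cos φ₁ cos φ₂ cos Δλ = (0.8590)(-0.0954) + (0.5120)(0.9954)(0.7074) = 0.27861,
so c = arccos(0.27861) = 1.28845 rad.
Distance = R·c = 6378.14 × 1.2884 ≈ 8218 km.

8218 km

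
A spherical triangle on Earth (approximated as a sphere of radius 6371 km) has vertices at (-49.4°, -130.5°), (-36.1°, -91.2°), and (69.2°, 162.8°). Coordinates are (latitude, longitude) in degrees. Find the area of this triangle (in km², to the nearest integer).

46958595 km²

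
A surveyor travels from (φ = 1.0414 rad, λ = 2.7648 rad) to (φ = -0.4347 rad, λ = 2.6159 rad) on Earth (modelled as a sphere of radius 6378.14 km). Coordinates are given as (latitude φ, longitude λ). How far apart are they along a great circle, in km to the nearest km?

9447 km

In radians: φ₁ = 1.0414, φ₂ = -0.4347, Δλ = -8.531° = -0.1489 rad.
cos c = sin φ₁ sin φ₂ + cos φ₁ cos φ₂ cos Δλ = (0.8631)(-0.4211) + (0.5050)(0.9070)(0.9889) = 0.08949,
so c = arccos(0.08949) = 1.48119 rad.
Distance = R·c = 6378.14 × 1.4812 ≈ 9447 km.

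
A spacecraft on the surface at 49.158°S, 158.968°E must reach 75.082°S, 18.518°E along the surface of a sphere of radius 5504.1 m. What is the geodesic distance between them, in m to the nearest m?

5096 m

With latitudes φ₁ = -49.158°, φ₂ = -75.082° and longitude difference Δλ = -140.450°:
cos c = sin φ₁ sin φ₂ + cos φ₁ cos φ₂ cos Δλ = (-0.7565)(-0.9663) + (0.6540)(0.2574)(-0.7711) = 0.60120,
so c = arccos(0.60120) = 0.92579 rad.
Distance = R·c = 5504.1 × 0.9258 ≈ 5096 m.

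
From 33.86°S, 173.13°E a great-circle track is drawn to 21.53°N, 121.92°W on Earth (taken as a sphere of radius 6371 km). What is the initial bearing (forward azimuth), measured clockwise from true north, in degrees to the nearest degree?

58°

Δλ = 64.950° = 1.1336 rad.
y = sin Δλ · cos φ₂ = (0.9059)(0.9302) = 0.8427
x = cos φ₁ sin φ₂ − sin φ₁ cos φ₂ cos Δλ = (0.8304)(0.3670) − (-0.5572)(0.9302)(0.4234) = 0.5242
θ = atan2(y, x) = 58.12°, so the bearing is 58°.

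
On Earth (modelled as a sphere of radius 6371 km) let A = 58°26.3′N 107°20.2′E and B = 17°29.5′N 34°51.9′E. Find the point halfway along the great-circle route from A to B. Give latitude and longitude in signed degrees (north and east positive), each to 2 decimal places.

43.41°, 59.05°

The central angle between A and B is δ = 1.1522 rad.
With f = 0.5, the slerp weights are sin((1−f)δ)/sin δ = 0.5962 and sin(fδ)/sin δ = 0.5962.
Weighted sum of the unit vectors: (0.5962)·(-0.1560,0.4996,0.8521) + (0.5962)·(0.7826,0.5452,0.3006) = (0.3736, 0.6230, 0.6873).
Converting back: φ = atan2(z, √(x²+y²)) = 43.41°, λ = atan2(y, x) = 59.05°.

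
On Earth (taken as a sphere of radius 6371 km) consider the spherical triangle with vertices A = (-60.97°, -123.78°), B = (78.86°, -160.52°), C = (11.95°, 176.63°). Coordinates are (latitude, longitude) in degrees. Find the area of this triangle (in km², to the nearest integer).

Side lengths (central angles): a = 1.1839, b = 1.5115, c = 2.4699 rad; semiperimeter s = 2.5826.
By l'Huilier's theorem, tan(E/4) = √[tan(s/2) tan((s−a)/2) tan((s−b)/2) tan((s−c)/2)], giving spherical excess E = 1.2144 rad.
Area = E·R² = 1.2144 × (6371)² ≈ 49293635 km².

49293635 km²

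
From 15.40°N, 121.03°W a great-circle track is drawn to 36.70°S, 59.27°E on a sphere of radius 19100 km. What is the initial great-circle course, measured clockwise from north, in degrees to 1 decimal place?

180.7°

Δλ = -179.700° = -3.1364 rad.
y = sin Δλ · cos φ₂ = (-0.0052)(0.8018) = -0.0042
x = cos φ₁ sin φ₂ − sin φ₁ cos φ₂ cos Δλ = (0.9641)(-0.5976) − (0.2656)(0.8018)(-1.0000) = -0.3633
θ = atan2(y, x) = -179.34°; adding 360° gives 180.7°.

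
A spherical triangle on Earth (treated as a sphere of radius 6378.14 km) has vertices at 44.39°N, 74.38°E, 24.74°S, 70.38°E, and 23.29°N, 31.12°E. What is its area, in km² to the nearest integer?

Side lengths (central angles): a = 1.0696, b = 0.7158, c = 1.2082 rad; semiperimeter s = 1.4968.
By l'Huilier's theorem, tan(E/4) = √[tan(s/2) tan((s−a)/2) tan((s−b)/2) tan((s−c)/2)], giving spherical excess E = 0.4373 rad.
Area = E·R² = 0.4373 × (6378.14)² ≈ 17790033 km².

17790033 km²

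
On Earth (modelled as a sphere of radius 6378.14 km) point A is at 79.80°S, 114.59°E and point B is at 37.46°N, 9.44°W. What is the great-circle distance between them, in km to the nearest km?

In radians: φ₁ = -1.3928, φ₂ = 0.6538, Δλ = -124.030° = -2.1647 rad.
cos c = sin φ₁ sin φ₂ + cos φ₁ cos φ₂ cos Δλ = (-0.9842)(0.6082) + (0.1771)(0.7938)(-0.5596) = -0.67726,
so c = arccos(-0.67726) = 2.31483 rad.
Distance = R·c = 6378.14 × 2.3148 ≈ 14764 km.

14764 km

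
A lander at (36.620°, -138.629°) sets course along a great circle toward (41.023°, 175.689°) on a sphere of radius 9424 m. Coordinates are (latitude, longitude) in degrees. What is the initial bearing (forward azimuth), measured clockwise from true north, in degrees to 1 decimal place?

291.5°

Δλ = -45.682° = -0.7973 rad.
y = sin Δλ · cos φ₂ = (-0.7155)(0.7544) = -0.5398
x = cos φ₁ sin φ₂ − sin φ₁ cos φ₂ cos Δλ = (0.8026)(0.6564) − (0.5965)(0.7544)(0.6986) = 0.2124
θ = atan2(y, x) = -68.52°; adding 360° gives 291.5°.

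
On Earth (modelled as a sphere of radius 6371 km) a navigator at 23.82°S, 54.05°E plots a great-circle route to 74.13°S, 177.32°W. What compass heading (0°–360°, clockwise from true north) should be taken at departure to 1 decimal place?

With φ₁ = -0.4157, φ₂ = -1.2938, Δλ = 2.2450 rad, the forward-azimuth formula gives
θ = atan2( sin Δλ cos φ₂ , cos φ₁ sin φ₂ − sin φ₁ cos φ₂ cos Δλ ) = atan2(0.2136, -0.9489) = 167.31°.
So the initial bearing is 167.3°.

167.3°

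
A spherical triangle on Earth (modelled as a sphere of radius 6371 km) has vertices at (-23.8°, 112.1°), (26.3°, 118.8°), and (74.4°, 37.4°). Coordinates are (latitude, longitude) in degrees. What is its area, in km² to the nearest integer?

13304552 km²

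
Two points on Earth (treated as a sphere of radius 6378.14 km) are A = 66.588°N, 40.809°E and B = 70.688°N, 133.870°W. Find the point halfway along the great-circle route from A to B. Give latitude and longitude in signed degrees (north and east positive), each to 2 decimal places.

87.70°, 16.55°

The central angle between A and B is δ = 0.7448 rad.
With f = 0.5, the slerp weights are sin((1−f)δ)/sin δ = 0.5368 and sin(fδ)/sin δ = 0.5368.
Weighted sum of the unit vectors: (0.5368)·(0.3007,0.2597,0.9177) + (0.5368)·(-0.2292,-0.2384,0.9437) = (0.0384, 0.0114, 0.9992).
Converting back: φ = atan2(z, √(x²+y²)) = 87.70°, λ = atan2(y, x) = 16.55°.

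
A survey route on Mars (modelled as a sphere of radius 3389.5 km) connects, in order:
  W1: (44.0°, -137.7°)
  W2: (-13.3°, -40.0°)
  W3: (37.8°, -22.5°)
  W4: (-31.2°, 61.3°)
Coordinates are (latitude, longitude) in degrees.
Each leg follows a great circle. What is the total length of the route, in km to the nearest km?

Leg W1→W2: central angle 1.8272 rad, distance 6193.3 km.
Leg W2→W3: central angle 0.9368 rad, distance 3175.3 km.
Leg W3→W4: central angle 1.8178 rad, distance 6161.5 km.
Total: 6193.3 + 3175.3 + 6161.5 ≈ 15530 km.

15530 km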